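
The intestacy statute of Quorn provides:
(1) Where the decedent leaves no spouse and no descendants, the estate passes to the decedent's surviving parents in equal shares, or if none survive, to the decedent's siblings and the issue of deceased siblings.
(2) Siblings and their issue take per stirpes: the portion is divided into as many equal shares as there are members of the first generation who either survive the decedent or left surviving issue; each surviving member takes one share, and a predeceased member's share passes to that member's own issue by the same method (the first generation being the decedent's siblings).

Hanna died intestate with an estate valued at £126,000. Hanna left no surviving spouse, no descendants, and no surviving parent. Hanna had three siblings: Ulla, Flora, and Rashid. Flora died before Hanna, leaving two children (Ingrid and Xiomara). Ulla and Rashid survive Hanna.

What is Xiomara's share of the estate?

The entire £126,000 passes to the siblings and their issue.
That amount (£126,000) is divided into 3 shares of £42,000: Ulla and Rashid each take £42,000; Flora's £42,000 share passes to Flora's issue.
Flora's share (£42,000) is divided into 2 shares of £21,000: Ingrid and Xiomara each take £21,000.

Xiomara receives £21,000.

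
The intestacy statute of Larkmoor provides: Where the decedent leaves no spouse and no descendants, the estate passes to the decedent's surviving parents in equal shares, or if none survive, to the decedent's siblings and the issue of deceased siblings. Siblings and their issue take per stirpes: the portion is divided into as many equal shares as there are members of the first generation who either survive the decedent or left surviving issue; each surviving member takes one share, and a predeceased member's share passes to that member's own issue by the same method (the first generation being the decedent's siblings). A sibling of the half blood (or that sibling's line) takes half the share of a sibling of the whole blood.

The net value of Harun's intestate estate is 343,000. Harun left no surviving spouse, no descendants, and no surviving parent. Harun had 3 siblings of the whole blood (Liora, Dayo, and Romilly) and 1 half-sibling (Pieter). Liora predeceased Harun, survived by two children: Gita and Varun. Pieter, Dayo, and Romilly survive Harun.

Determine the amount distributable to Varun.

The entire 343,000 passes to the siblings and their issue.
Counting each half-blood sibling's line as half a unit, there are 7/2 units in 343,000, so one unit is 98,000. Whole-blood lines (Liora, Dayo, and Romilly) take 98,000 each; half-blood lines (Pieter) take 49,000 each.
Liora's share (98,000) is divided into 2 shares of 49,000: Gita and Varun each take 49,000.

Varun receives 49,000.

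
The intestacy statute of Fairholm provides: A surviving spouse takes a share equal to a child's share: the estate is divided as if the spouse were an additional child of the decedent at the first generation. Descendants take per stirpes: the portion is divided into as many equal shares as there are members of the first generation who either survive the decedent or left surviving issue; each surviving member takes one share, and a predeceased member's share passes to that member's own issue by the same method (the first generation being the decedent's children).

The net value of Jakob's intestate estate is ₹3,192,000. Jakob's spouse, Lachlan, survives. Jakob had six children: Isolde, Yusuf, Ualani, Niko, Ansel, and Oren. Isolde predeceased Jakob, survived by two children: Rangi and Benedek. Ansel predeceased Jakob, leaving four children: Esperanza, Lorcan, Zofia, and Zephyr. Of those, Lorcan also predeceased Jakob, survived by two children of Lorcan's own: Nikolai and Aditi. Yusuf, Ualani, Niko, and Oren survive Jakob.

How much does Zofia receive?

Zofia receives ₹114,000.

The spouse counts as an additional share at the children's level, so there are 7 primary shares of ₹456,000. Lachlan takes one such share (₹456,000).
The children's combined portion (₹2,736,000) is divided into 6 shares of ₹456,000: Yusuf, Ualani, Niko, and Oren each take ₹456,000; Isolde's ₹456,000 share passes to Isolde's issue; Ansel's ₹456,000 share passes to Ansel's issue.
Isolde's share (₹456,000) is divided into 2 shares of ₹228,000: Rangi and Benedek each take ₹228,000.
Ansel's share (₹456,000) is divided into 4 shares of ₹114,000: Esperanza, Zofia, and Zephyr each take ₹114,000; Lorcan's ₹114,000 share passes to Lorcan's issue.
Lorcan's share (₹114,000) is divided into 2 shares of ₹57,000: Nikolai and Aditi each take ₹57,000.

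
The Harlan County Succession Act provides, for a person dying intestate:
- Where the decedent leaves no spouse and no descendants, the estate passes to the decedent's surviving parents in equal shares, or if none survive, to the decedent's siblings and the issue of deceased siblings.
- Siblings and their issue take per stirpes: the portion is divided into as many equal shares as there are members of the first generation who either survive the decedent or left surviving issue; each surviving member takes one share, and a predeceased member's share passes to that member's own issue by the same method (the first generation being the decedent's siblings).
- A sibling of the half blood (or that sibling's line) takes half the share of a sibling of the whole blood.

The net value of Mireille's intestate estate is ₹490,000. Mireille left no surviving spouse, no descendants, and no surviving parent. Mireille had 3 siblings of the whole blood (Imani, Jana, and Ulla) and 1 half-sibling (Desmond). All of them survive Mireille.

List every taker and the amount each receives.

Imani: ₹140,000; Desmond: ₹70,000; Jana: ₹140,000; Ulla: ₹140,000

The entire ₹490,000 passes to the siblings and their issue.
Counting each half-blood sibling's line as half a unit, there are 7/2 units in ₹490,000, so one unit is ₹140,000. Whole-blood lines (Imani, Jana, and Ulla) take ₹140,000 each; half-blood lines (Desmond) take ₹70,000 each.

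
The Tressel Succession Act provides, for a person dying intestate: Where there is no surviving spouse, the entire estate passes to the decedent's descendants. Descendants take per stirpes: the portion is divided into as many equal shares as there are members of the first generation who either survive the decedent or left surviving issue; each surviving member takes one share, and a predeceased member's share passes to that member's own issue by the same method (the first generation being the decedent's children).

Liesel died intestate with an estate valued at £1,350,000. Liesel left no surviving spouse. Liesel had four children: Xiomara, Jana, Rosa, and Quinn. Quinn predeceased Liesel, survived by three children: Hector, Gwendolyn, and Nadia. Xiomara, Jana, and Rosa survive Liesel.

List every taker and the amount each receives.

Xiomara: £337,500; Jana: £337,500; Rosa: £337,500; Hector: £112,500; Gwendolyn: £112,500; Nadia: £112,500

The entire £1,350,000 passes to the descendants.
That amount (£1,350,000) is divided into 4 shares of £337,500: Xiomara, Jana, and Rosa each take £337,500; Quinn's £337,500 share passes to Quinn's issue.
Quinn's share (£337,500) is divided into 3 shares of £112,500: Hector, Gwendolyn, and Nadia each take £112,500.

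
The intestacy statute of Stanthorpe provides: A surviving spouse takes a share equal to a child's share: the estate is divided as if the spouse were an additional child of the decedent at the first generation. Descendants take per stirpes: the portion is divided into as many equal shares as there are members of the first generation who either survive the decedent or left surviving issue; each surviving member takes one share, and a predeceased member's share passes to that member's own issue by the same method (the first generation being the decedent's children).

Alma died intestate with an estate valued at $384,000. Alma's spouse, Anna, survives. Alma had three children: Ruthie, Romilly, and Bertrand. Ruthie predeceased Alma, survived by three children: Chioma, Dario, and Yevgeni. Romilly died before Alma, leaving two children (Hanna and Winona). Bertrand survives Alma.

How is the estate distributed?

Anna: $96,000; Chioma: $32,000; Dario: $32,000; Yevgeni: $32,000; Hanna: $48,000; Winona: $48,000; Bertrand: $96,000

The spouse counts as an additional share at the children's level, so there are 4 primary shares of $96,000. Anna takes one such share ($96,000).
The children's combined portion ($288,000) is divided into 3 shares of $96,000: Bertrand takes $96,000; Ruthie's $96,000 share passes to Ruthie's issue; Romilly's $96,000 share passes to Romilly's issue.
Ruthie's share ($96,000) is divided into 3 shares of $32,000: Chioma, Dario, and Yevgeni each take $32,000.
Romilly's share ($96,000) is divided into 2 shares of $48,000: Hanna and Winona each take $48,000.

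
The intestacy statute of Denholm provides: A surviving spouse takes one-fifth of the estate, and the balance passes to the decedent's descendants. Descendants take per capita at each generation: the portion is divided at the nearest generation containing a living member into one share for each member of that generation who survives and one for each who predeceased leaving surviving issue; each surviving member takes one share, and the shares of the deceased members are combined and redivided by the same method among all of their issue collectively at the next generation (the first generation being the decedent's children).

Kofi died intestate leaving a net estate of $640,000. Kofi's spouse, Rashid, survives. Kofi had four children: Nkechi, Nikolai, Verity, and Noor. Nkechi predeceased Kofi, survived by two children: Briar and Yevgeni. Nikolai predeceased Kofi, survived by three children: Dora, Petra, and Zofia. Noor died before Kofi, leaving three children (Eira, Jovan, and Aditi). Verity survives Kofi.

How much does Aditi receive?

Rashid takes one-fifth of $640,000 = $128,000. The remaining $512,000 passes to the descendants.
The descendants' portion ($512,000) is divided at the children's generation into 4 shares of $128,000. Verity takes $128,000. The 3 shares of the deceased (Nkechi, Nikolai, and Noor) are combined into a pool of $384,000.
That pool ($384,000) is divided at the grandchildren's generation equally among Briar, Yevgeni, Dora, Petra, Zofia, Eira, Jovan, and Aditi: $48,000 each.

Aditi receives $48,000.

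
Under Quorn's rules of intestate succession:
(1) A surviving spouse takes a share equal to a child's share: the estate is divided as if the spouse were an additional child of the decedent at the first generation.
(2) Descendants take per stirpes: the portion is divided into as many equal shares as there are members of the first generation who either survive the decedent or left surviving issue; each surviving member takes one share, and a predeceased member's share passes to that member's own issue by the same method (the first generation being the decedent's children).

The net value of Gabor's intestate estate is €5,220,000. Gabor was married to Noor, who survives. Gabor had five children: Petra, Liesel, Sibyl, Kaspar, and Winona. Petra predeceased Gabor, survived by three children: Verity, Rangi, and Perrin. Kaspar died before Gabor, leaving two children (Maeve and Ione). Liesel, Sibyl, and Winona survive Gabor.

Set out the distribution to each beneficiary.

Noor: €870,000; Verity: €290,000; Rangi: €290,000; Perrin: €290,000; Liesel: €870,000; Sibyl: €870,000; Maeve: €435,000; Ione: €435,000; Winona: €870,000

The spouse counts as an additional share at the children's level, so there are 6 primary shares of €870,000. Noor takes one such share (€870,000).
The children's combined portion (€4,350,000) is divided into 5 shares of €870,000: Liesel, Sibyl, and Winona each take €870,000; Petra's €870,000 share passes to Petra's issue; Kaspar's €870,000 share passes to Kaspar's issue.
Petra's share (€870,000) is divided into 3 shares of €290,000: Verity, Rangi, and Perrin each take €290,000.
Kaspar's share (€870,000) is divided into 2 shares of €435,000: Maeve and Ione each take €435,000.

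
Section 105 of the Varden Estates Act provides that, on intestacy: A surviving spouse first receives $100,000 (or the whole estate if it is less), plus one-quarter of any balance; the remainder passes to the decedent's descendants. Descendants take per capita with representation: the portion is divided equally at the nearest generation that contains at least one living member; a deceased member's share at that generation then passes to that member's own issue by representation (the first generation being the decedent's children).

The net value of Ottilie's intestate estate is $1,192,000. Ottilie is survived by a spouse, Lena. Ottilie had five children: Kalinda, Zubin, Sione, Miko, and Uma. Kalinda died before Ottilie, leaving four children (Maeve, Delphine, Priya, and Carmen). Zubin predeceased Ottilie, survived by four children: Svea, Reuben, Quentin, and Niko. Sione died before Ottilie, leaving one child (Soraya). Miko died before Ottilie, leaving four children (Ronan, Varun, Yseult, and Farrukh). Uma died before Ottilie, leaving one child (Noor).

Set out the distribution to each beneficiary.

Lena first takes $100,000, leaving a balance of $1,092,000. Lena then takes one-quarter of the balance ($273,000), for a total of $373,000. The remaining $819,000 passes to the descendants.
No child survives, so the initial division is made at the grandchildren's generation.
The descendants' portion ($819,000) is divided into 14 shares of $58,500: Maeve, Delphine, Priya, Carmen, Svea, Reuben, Quentin, Niko, Soraya, Ronan, Varun, Yseult, Farrukh, and Noor each take $58,500.

Lena: $373,000; Maeve: $58,500; Delphine: $58,500; Priya: $58,500; Carmen: $58,500; Svea: $58,500; Reuben: $58,500; Quentin: $58,500; Niko: $58,500; Soraya: $58,500; Ronan: $58,500; Varun: $58,500; Yseult: $58,500; Farrukh: $58,500; Noor: $58,500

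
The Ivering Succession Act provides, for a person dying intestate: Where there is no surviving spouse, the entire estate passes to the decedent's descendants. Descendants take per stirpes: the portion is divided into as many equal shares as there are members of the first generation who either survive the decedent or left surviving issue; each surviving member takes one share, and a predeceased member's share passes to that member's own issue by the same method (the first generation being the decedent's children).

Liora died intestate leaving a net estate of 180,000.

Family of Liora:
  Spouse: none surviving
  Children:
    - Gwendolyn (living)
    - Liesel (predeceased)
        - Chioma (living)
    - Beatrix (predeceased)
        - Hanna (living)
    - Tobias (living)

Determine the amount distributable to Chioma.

Chioma receives 45,000.

The entire 180,000 passes to the descendants.
That amount (180,000) is divided into 4 shares of 45,000: Gwendolyn and Tobias each take 45,000; Liesel's 45,000 share passes to Liesel's issue; Beatrix's 45,000 share passes to Beatrix's issue.
Liesel's share (45,000) passes entirely to Chioma.
Beatrix's share (45,000) passes entirely to Hanna.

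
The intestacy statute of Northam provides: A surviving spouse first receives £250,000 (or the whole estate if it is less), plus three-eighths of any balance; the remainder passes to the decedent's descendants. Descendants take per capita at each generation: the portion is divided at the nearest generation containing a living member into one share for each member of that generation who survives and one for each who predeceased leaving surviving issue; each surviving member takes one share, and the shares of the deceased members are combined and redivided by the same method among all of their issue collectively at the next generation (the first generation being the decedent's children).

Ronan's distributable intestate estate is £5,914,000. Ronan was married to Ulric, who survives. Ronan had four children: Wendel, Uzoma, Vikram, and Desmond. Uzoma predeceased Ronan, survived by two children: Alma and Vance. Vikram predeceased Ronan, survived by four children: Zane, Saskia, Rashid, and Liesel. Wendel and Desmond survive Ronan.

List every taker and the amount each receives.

Ulric first takes £250,000, leaving a balance of £5,664,000. Ulric then takes three-eighths of the balance (£2,124,000), for a total of £2,374,000. The remaining £3,540,000 passes to the descendants.
The descendants' portion (£3,540,000) is divided at the children's generation into 4 shares of £885,000. Wendel and Desmond each take £885,000. The 2 shares of the deceased (Uzoma and Vikram) are combined into a pool of £1,770,000.
That pool (£1,770,000) is divided at the grandchildren's generation equally among Alma, Vance, Zane, Saskia, Rashid, and Liesel: £295,000 each.

Ulric: £2,374,000; Wendel: £885,000; Alma: £295,000; Vance: £295,000; Zane: £295,000; Saskia: £295,000; Rashid: £295,000; Liesel: £295,000; Desmond: £885,000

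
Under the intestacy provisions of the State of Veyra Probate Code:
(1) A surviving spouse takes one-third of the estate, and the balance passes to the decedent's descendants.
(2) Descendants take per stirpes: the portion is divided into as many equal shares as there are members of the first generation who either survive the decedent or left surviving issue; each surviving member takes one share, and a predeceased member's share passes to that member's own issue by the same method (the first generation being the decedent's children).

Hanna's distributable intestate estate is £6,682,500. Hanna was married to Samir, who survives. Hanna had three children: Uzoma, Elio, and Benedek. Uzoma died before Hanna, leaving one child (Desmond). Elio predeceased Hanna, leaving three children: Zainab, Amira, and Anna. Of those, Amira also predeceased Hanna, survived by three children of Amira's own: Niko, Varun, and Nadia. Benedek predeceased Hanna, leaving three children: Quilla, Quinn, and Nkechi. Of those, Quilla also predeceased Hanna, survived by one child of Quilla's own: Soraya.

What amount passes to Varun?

Varun receives £165,000.

Samir takes one-third of £6,682,500 = £2,227,500. The remaining £4,455,000 passes to the descendants.
The descendants' portion (£4,455,000) is divided into 3 shares of £1,485,000: Uzoma's £1,485,000 share passes to Uzoma's issue; Elio's £1,485,000 share passes to Elio's issue; Benedek's £1,485,000 share passes to Benedek's issue.
Uzoma's share (£1,485,000) passes entirely to Desmond.
Elio's share (£1,485,000) is divided into 3 shares of £495,000: Zainab and Anna each take £495,000; Amira's £495,000 share passes to Amira's issue.
Amira's share (£495,000) is divided into 3 shares of £165,000: Niko, Varun, and Nadia each take £165,000.
Benedek's share (£1,485,000) is divided into 3 shares of £495,000: Quinn and Nkechi each take £495,000; Quilla's £495,000 share passes to Quilla's issue.
Quilla's share (£495,000) passes entirely to Soraya.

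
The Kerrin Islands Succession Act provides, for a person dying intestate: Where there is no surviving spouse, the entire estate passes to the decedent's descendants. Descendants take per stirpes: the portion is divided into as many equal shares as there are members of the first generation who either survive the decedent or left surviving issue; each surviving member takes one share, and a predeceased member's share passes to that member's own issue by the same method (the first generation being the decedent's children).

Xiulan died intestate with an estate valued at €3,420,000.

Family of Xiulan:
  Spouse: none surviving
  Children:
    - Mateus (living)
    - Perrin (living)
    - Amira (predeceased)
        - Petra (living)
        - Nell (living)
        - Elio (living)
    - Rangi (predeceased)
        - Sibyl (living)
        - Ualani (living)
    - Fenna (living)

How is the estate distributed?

The entire €3,420,000 passes to the descendants.
That amount (€3,420,000) is divided into 5 shares of €684,000: Mateus, Perrin, and Fenna each take €684,000; Amira's €684,000 share passes to Amira's issue; Rangi's €684,000 share passes to Rangi's issue.
Amira's share (€684,000) is divided into 3 shares of €228,000: Petra, Nell, and Elio each take €228,000.
Rangi's share (€684,000) is divided into 2 shares of €342,000: Sibyl and Ualani each take €342,000.

Mateus: €684,000; Perrin: €684,000; Petra: €228,000; Nell: €228,000; Elio: €228,000; Sibyl: €342,000; Ualani: €342,000; Fenna: €684,000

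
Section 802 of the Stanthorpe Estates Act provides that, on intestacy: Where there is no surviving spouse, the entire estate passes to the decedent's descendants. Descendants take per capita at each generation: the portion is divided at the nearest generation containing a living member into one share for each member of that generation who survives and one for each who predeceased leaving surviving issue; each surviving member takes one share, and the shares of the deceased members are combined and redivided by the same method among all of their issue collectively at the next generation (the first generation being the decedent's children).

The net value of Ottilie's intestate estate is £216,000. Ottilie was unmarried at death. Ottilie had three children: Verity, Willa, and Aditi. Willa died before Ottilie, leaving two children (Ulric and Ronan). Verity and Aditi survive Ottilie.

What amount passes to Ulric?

The entire £216,000 passes to the descendants.
That amount (£216,000) is divided at the children's generation into 3 shares of £72,000. Verity and Aditi each take £72,000. The remaining share for the deceased Willa (£72,000) is carried to the next generation.
That pool (£72,000) is divided at the grandchildren's generation equally among Ulric and Ronan: £36,000 each.

Ulric receives £36,000.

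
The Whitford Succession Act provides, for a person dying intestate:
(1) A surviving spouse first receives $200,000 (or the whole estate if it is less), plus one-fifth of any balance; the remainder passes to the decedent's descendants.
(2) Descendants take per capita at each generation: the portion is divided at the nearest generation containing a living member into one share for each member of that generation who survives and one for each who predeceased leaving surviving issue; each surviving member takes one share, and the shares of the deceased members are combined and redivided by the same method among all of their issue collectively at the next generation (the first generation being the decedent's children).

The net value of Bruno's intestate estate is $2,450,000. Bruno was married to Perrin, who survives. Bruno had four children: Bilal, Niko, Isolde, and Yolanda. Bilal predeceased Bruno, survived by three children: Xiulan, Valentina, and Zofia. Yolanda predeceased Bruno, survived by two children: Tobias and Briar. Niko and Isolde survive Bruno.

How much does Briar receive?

Briar receives $180,000.

Perrin first takes $200,000, leaving a balance of $2,250,000. Perrin then takes one-fifth of the balance ($450,000), for a total of $650,000. The remaining $1,800,000 passes to the descendants.
The descendants' portion ($1,800,000) is divided at the children's generation into 4 shares of $450,000. Niko and Isolde each take $450,000. The 2 shares of the deceased (Bilal and Yolanda) are combined into a pool of $900,000.
That pool ($900,000) is divided at the grandchildren's generation equally among Xiulan, Valentina, Zofia, Tobias, and Briar: $180,000 each.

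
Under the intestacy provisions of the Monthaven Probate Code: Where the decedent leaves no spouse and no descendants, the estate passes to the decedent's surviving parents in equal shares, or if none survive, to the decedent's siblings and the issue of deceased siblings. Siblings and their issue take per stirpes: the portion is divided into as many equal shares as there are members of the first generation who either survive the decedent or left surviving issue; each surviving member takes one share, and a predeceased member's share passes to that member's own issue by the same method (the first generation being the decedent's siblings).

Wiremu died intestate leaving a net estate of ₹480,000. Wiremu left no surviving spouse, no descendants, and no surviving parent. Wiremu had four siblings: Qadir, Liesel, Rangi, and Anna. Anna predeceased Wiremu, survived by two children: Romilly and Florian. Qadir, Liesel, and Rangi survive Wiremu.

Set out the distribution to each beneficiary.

Qadir: ₹120,000; Liesel: ₹120,000; Rangi: ₹120,000; Romilly: ₹60,000; Florian: ₹60,000

The entire ₹480,000 passes to the siblings and their issue.
That amount (₹480,000) is divided into 4 shares of ₹120,000: Qadir, Liesel, and Rangi each take ₹120,000; Anna's ₹120,000 share passes to Anna's issue.
Anna's share (₹120,000) is divided into 2 shares of ₹60,000: Romilly and Florian each take ₹60,000.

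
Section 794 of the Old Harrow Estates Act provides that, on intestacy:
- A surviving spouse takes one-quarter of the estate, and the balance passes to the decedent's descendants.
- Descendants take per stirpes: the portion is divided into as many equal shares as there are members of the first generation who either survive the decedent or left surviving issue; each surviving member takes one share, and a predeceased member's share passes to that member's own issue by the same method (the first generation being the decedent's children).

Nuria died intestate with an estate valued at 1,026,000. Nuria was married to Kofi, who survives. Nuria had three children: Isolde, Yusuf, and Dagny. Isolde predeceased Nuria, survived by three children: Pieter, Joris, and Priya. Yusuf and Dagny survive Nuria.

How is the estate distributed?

Kofi: 256,500; Pieter: 85,500; Joris: 85,500; Priya: 85,500; Yusuf: 256,500; Dagny: 256,500

Kofi takes one-quarter of 1,026,000 = 256,500. The remaining 769,500 passes to the descendants.
The descendants' portion (769,500) is divided into 3 shares of 256,500: Yusuf and Dagny each take 256,500; Isolde's 256,500 share passes to Isolde's issue.
Isolde's share (256,500) is divided into 3 shares of 85,500: Pieter, Joris, and Priya each take 85,500.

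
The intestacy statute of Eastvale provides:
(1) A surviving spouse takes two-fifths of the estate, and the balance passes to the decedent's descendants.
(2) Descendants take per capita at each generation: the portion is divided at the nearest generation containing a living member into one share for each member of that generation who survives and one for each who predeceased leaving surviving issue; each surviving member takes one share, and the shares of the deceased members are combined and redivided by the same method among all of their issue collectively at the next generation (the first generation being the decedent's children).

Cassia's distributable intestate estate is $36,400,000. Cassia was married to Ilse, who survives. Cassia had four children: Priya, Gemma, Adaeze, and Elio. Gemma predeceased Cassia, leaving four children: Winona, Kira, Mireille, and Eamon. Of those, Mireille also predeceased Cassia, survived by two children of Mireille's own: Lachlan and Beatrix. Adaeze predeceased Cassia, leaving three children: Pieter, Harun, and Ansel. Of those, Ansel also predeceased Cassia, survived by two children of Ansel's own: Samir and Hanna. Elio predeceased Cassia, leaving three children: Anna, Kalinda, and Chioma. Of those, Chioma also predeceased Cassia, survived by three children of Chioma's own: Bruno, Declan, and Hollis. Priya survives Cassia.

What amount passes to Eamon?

Ilse takes two-fifths of $36,400,000 = $14,560,000. The remaining $21,840,000 passes to the descendants.
The descendants' portion ($21,840,000) is divided at the children's generation into 4 shares of $5,460,000. Priya takes $5,460,000. The 3 shares of the deceased (Gemma, Adaeze, and Elio) are combined into a pool of $16,380,000.
That pool ($16,380,000) is divided at the grandchildren's generation into 10 shares of $1,638,000. Winona, Kira, Eamon, Pieter, Harun, Anna, and Kalinda each take $1,638,000. The 3 shares of the deceased (Mireille, Ansel, and Chioma) are combined into a pool of $4,914,000.
That pool ($4,914,000) is divided at the great-grandchildren's generation equally among Lachlan, Beatrix, Samir, Hanna, Bruno, Declan, and Hollis: $702,000 each.

Eamon receives $1,638,000.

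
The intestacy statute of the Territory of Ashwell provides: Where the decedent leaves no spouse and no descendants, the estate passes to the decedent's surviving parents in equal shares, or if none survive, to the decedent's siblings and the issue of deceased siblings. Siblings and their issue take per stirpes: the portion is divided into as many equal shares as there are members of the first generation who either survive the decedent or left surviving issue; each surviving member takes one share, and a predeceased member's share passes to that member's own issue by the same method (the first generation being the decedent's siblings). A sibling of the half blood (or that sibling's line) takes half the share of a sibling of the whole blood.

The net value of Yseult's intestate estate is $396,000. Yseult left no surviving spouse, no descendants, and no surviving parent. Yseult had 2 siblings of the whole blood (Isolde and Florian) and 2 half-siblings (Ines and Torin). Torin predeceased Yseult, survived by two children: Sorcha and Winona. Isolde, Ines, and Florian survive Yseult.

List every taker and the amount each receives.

Isolde: $132,000; Ines: $66,000; Florian: $132,000; Sorcha: $33,000; Winona: $33,000

The entire $396,000 passes to the siblings and their issue.
Counting each half-blood sibling's line as half a unit, there are 3 units in $396,000, so one unit is $132,000. Whole-blood lines (Isolde and Florian) take $132,000 each; half-blood lines (Ines and Torin) take $66,000 each.
Torin's share ($66,000) is divided into 2 shares of $33,000: Sorcha and Winona each take $33,000.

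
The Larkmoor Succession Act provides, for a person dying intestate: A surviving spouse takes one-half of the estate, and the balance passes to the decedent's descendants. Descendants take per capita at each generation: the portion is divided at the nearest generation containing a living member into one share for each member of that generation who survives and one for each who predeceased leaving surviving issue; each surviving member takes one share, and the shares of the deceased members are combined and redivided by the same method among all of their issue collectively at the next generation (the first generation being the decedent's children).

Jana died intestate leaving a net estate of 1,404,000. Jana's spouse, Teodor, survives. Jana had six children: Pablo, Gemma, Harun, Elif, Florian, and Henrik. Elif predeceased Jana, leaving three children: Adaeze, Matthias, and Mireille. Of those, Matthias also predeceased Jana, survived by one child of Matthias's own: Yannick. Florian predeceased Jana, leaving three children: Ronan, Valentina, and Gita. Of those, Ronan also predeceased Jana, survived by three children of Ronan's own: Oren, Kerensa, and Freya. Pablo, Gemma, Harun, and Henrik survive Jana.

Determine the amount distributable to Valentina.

Valentina receives 39,000.

Teodor takes one-half of 1,404,000 = 702,000. The remaining 702,000 passes to the descendants.
The descendants' portion (702,000) is divided at the children's generation into 6 shares of 117,000. Pablo, Gemma, Harun, and Henrik each take 117,000. The 2 shares of the deceased (Elif and Florian) are combined into a pool of 234,000.
That pool (234,000) is divided at the grandchildren's generation into 6 shares of 39,000. Adaeze, Mireille, Valentina, and Gita each take 39,000. The 2 shares of the deceased (Matthias and Ronan) are combined into a pool of 78,000.
That pool (78,000) is divided at the great-grandchildren's generation equally among Yannick, Oren, Kerensa, and Freya: 19,500 each.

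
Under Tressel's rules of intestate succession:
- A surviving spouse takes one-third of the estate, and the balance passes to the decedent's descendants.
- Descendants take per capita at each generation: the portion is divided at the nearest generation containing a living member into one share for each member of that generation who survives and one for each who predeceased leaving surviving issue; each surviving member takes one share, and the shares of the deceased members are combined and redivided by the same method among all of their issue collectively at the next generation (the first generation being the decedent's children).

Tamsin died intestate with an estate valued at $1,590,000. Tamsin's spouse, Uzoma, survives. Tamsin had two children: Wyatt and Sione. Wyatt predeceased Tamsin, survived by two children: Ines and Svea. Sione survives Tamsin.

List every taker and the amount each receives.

Uzoma: $530,000; Ines: $265,000; Svea: $265,000; Sione: $530,000

Uzoma takes one-third of $1,590,000 = $530,000. The remaining $1,060,000 passes to the descendants.
The descendants' portion ($1,060,000) is divided at the children's generation into 2 shares of $530,000. Sione takes $530,000. The remaining share for the deceased Wyatt ($530,000) is carried to the next generation.
That pool ($530,000) is divided at the grandchildren's generation equally among Ines and Svea: $265,000 each.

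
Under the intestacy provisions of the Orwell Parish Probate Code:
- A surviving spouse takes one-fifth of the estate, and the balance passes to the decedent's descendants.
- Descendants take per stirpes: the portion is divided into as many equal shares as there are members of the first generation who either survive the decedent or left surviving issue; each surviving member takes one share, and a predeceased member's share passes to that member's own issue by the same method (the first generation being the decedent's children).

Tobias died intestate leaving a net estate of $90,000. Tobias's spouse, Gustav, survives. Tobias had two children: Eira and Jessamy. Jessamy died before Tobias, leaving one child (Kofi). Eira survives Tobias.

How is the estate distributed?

Gustav takes one-fifth of $90,000 = $18,000. The remaining $72,000 passes to the descendants.
The descendants' portion ($72,000) is divided into 2 shares of $36,000: Eira takes $36,000; Jessamy's $36,000 share passes to Jessamy's issue.
Jessamy's share ($36,000) passes entirely to Kofi.

Gustav: $18,000; Eira: $36,000; Kofi: $36,000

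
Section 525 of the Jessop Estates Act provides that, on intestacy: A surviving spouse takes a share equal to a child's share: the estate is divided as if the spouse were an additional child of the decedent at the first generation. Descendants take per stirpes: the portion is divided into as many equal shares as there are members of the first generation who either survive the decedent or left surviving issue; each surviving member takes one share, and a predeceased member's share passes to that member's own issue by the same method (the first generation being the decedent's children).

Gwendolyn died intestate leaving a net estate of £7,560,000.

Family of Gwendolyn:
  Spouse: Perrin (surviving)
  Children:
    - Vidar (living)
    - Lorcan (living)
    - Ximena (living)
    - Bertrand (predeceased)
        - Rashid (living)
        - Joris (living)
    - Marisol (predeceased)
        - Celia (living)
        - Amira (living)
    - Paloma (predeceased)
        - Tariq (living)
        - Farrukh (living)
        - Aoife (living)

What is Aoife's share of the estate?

The spouse counts as an additional share at the children's level, so there are 7 primary shares of £1,080,000. Perrin takes one such share (£1,080,000).
The children's combined portion (£6,480,000) is divided into 6 shares of £1,080,000: Vidar, Lorcan, and Ximena each take £1,080,000; Bertrand's £1,080,000 share passes to Bertrand's issue; Marisol's £1,080,000 share passes to Marisol's issue; Paloma's £1,080,000 share passes to Paloma's issue.
Bertrand's share (£1,080,000) is divided into 2 shares of £540,000: Rashid and Joris each take £540,000.
Marisol's share (£1,080,000) is divided into 2 shares of £540,000: Celia and Amira each take £540,000.
Paloma's share (£1,080,000) is divided into 3 shares of £360,000: Tariq, Farrukh, and Aoife each take £360,000.

Aoife receives £360,000.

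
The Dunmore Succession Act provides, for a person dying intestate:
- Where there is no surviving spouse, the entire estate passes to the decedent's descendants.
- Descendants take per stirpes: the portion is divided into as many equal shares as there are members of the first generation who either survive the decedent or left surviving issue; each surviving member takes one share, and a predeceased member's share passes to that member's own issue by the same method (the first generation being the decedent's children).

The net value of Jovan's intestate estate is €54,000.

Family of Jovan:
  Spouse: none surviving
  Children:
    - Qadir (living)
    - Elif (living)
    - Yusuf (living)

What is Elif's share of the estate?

Elif receives €18,000.

The entire €54,000 passes to the descendants.
That amount (€54,000) is divided into 3 shares of €18,000: Qadir, Elif, and Yusuf each take €18,000.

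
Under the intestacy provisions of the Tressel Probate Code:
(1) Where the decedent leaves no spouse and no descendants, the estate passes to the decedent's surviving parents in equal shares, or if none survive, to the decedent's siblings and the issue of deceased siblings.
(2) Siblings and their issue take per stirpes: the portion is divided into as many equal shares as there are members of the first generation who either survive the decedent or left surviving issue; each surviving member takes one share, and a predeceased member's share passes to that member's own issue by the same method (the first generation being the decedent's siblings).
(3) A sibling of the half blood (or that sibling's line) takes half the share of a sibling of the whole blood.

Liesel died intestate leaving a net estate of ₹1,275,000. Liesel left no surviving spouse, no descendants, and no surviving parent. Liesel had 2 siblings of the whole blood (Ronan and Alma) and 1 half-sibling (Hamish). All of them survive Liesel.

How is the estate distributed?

The entire ₹1,275,000 passes to the siblings and their issue.
Counting each half-blood sibling's line as half a unit, there are 5/2 units in ₹1,275,000, so one unit is ₹510,000. Whole-blood lines (Ronan and Alma) take ₹510,000 each; half-blood lines (Hamish) take ₹255,000 each.

Hamish: ₹255,000; Ronan: ₹510,000; Alma: ₹510,000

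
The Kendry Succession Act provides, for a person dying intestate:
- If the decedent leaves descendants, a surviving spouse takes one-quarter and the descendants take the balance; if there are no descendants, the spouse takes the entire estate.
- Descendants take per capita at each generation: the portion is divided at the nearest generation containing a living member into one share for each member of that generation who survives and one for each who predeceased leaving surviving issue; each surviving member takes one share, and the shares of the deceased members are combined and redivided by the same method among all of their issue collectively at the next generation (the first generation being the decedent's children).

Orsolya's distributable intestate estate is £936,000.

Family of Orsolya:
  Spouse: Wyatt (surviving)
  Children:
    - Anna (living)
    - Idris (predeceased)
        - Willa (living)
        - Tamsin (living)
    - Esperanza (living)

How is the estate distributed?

Wyatt: £234,000; Anna: £234,000; Willa: £117,000; Tamsin: £117,000; Esperanza: £234,000

Wyatt takes one-quarter of £936,000 = £234,000. The remaining £702,000 passes to the descendants.
The descendants' portion (£702,000) is divided at the children's generation into 3 shares of £234,000. Anna and Esperanza each take £234,000. The remaining share for the deceased Idris (£234,000) is carried to the next generation.
That pool (£234,000) is divided at the grandchildren's generation equally among Willa and Tamsin: £117,000 each.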